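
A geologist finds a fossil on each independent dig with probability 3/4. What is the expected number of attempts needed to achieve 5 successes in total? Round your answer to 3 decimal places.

6.667

By linearity (sum of 5 independent geometric waits), E[trials] = 5/p = 5/(3/4) = 20/3.
≈ 6.667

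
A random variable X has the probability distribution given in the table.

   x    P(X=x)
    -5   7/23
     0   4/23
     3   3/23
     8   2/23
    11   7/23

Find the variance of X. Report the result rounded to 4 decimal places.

42.6881

E[X] = (7/23)·(-5) + (4/23)·0 + (3/23)·3 + (2/23)·8 + (7/23)·11 = 67/23
E[X²] = (7/23)·25 + (4/23)·0 + (3/23)·9 + (2/23)·64 + (7/23)·121 = 1177/23
Var(X) = 1177/23 − (67/23)² = 22582/529 ≈ 42.6881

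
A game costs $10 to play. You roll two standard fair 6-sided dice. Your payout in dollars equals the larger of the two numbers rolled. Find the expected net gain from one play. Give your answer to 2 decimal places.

Distribution of the larger of the two numbers rolled: 1 w.p. 1/36, 2 w.p. 1/12, 3 w.p. 5/36, 4 w.p. 7/36, 5 w.p. 1/4, 6 w.p. 11/36
E[payout] = (1/36)·1 + (1/12)·2 + (5/36)·3 + (7/36)·4 + (1/4)·5 + (11/36)·6 = 161/36
Expected profit = 161/36 − 10 = -199/36 ≈ -$5.53

-$5.53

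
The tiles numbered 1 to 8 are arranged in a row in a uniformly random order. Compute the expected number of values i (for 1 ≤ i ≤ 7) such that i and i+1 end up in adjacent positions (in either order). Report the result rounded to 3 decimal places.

1.750

For each i ∈ {1,…,7}, let Xᵢ = 1 if i and i+1 are adjacent. P(Xᵢ=1) = 2·(8−1)!/8! = 2/8.
By linearity, E[ΣXᵢ] = (7)·(2/8) = 7/4.
≈ 1.750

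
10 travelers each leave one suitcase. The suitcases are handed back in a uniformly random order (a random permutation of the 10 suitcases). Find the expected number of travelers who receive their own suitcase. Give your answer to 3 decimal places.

Let Xᵢ = 1 if person i gets their own suitcase. For each i, P(Xᵢ=1) = 1/10.
By linearity of expectation, E[X₁+…+X_10] = 10·(1/10) = 1.
≈ 1.000

1.000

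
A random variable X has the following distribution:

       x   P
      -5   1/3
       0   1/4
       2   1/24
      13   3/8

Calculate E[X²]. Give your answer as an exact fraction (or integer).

E[X²] = (1/3)·25 + (1/4)·0 + (1/24)·4 + (3/8)·169
     = 575/8

575/8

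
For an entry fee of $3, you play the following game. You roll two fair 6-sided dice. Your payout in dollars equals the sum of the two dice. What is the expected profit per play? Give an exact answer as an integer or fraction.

$4

Distribution of the sum of the two dice: 2 w.p. 1/36, 3 w.p. 1/18, 4 w.p. 1/12, 5 w.p. 1/9, 6 w.p. 5/36, 7 w.p. 1/6, …
E[payout] = (1/36)·2 + (1/18)·3 + (1/12)·4 + (1/9)·5 + (5/36)·6 + (1/6)·7 + (5/36)·8 + (1/9)·9 + (1/12)·10 + (1/18)·11 + (1/36)·12 = 7
Expected profit = 7 − 3 = 4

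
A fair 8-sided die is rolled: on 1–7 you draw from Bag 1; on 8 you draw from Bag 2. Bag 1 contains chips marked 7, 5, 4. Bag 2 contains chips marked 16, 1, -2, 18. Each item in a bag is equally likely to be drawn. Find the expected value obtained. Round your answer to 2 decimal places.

5.70

E[X | Bag 1] = (7 + 5 + 4)/3 = 16/3
E[X | Bag 2] = (16 + 1 − 2 + 18)/4 = 33/4
E[X] = (7/8)·16/3 + (1/8)·33/4 = 547/96 ≈ 5.70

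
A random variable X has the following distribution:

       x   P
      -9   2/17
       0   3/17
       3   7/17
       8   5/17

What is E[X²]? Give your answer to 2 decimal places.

32.06

E[X²] = (2/17)·81 + (3/17)·0 + (7/17)·9 + (5/17)·64
     = 545/17 ≈ 32.06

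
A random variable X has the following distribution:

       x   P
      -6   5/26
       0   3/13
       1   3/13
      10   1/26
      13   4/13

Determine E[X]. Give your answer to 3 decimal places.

E[X] = (5/26)·(-6) + (3/13)·0 + (3/13)·1 + (1/26)·10 + (4/13)·13
     = 45/13 ≈ 3.462

3.462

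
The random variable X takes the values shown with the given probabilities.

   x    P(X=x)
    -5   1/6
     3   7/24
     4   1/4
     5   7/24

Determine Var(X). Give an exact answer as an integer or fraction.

E[X] = (1/6)·(-5) + (7/24)·3 + (1/4)·4 + (7/24)·5 = 5/2
E[X²] = (1/6)·25 + (7/24)·9 + (1/4)·16 + (7/24)·25 = 217/12
Var(X) = 217/12 − (5/2)² = 71/6

71/6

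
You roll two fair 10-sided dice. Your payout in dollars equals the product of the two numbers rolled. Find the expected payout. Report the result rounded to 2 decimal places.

Distribution of the product of the two numbers rolled: 1 w.p. 1/100, 2 w.p. 1/50, 3 w.p. 1/50, 4 w.p. 3/100, 5 w.p. 1/50, 6 w.p. 1/25, …
E[payout] = (1/100)·1 + (1/50)·2 + (1/50)·3 + (3/100)·4 + (1/50)·5 + (1/25)·6 + (1/50)·7 + (1/25)·8 + (3/100)·9 + (1/25)·10 + (1/25)·12 + (1/50)·14 + (1/50)·15 + (3/100)·16 + (1/25)·18 + (1/25)·20 + (1/50)·21 + (1/25)·24 + (1/100)·25 + (1/50)·27 + (1/50)·28 + (1/25)·30 + (1/50)·32 + (1/50)·35 + (3/100)·36 + (1/25)·40 + (1/50)·42 + (1/50)·45 + (1/50)·48 + (1/100)·49 + (1/50)·50 + (1/50)·54 + (1/50)·56 + (1/50)·60 + (1/50)·63 + (1/100)·64 + (1/50)·70 + (1/50)·72 + (1/50)·80 + (1/100)·81 + (1/50)·90 + (1/100)·100 = 121/4
≈ $30.25

$30.25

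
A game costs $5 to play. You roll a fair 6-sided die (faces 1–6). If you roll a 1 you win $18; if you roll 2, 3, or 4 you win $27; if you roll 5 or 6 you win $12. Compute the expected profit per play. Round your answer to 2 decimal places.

$15.50

E[payout] = (1/3)·12 + (1/6)·18 + (1/2)·27 = 41/2
Expected profit = 41/2 − 5 = 31/2 ≈ $15.50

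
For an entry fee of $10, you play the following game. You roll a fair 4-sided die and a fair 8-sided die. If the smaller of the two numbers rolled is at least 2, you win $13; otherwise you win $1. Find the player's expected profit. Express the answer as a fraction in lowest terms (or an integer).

-9/8 dollars

E[payout] = (11/32)·1 + (21/32)·13 = 71/8
Expected profit = 71/8 − 10 = -9/8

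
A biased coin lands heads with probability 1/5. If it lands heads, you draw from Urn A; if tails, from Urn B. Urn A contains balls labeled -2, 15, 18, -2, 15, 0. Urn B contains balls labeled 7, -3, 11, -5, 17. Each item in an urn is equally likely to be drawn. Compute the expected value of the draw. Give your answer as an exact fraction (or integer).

434/75

E[X | Urn A] = (-2 + 15 + 18 − 2 + 15 + 0)/6 = 22/3
E[X | Urn B] = (7 − 3 + 11 − 5 + 17)/5 = 27/5
E[X] = (1/5)·22/3 + (4/5)·27/5 = 434/75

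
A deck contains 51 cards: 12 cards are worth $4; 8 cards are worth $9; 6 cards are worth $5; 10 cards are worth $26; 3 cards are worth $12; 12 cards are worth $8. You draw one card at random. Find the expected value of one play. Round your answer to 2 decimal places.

E[payout] = (12/51)·4 + (8/51)·9 + (6/51)·5 + (10/51)·26 + (3/51)·12 + (12/51)·8 = 542/51
≈ $10.63

$10.63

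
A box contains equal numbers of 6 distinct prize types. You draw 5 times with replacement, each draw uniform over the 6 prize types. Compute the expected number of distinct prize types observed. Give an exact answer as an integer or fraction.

Let Xⱼ=1 if type j appears at least once. P(Xⱼ=1) = 1 − ((6−1)/6)^5 = 4651/7776.
E[#distinct] = 6·4651/7776 = 4651/1296.

4651/1296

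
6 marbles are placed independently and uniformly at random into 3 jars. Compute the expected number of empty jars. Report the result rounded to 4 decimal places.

Let Xⱼ=1 if jar j is empty. P(Xⱼ=1) = ((3-1)/3)^6 = 64/729.
By linearity, E[#empty] = 3·64/729 = 64/243.
≈ 0.2634

0.2634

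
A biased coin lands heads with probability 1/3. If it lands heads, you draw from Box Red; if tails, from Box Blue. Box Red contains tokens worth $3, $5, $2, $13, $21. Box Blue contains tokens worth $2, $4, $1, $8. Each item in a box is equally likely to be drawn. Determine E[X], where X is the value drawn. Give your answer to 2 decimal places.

E[X | Box Red] = (3 + 5 + 2 + 13 + 21)/5 = 44/5
E[X | Box Blue] = (2 + 4 + 1 + 8)/4 = 15/4
E[X] = (1/3)·44/5 + (2/3)·15/4 = 163/30 ≈ 5.43

$5.43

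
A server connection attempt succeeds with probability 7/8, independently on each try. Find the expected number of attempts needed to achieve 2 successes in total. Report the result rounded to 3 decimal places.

2.286

By linearity (sum of 2 independent geometric waits), E[trials] = 2/p = 2/(7/8) = 16/7.
≈ 2.286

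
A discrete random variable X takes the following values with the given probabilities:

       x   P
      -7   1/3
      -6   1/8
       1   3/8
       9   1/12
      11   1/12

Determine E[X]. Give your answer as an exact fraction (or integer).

-25/24

E[X] = (1/3)·(-7) + (1/8)·(-6) + (3/8)·1 + (1/12)·9 + (1/12)·11
     = -25/24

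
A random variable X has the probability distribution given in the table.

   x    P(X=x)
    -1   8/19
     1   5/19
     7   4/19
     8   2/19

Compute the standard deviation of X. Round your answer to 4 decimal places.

3.6167

E[X] = 41/19, E[X²] = 337/19
Var(X) = E[X²] − (E[X])² = 337/19 − 1681/361 = 4722/361
SD(X) = √(4722/361) ≈ 3.6167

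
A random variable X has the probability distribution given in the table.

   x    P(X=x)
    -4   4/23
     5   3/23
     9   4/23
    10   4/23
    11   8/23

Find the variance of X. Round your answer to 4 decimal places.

E[X] = (4/23)·(-4) + (3/23)·5 + (4/23)·9 + (4/23)·10 + (8/23)·11 = 163/23
E[X²] = (4/23)·16 + (3/23)·25 + (4/23)·81 + (4/23)·100 + (8/23)·121 = 1831/23
Var(X) = 1831/23 − (163/23)² = 15544/529 ≈ 29.3837

29.3837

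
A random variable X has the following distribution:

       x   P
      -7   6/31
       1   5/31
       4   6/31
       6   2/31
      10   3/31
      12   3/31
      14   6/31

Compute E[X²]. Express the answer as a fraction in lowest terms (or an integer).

2375/31

E[X²] = (6/31)·49 + (5/31)·1 + (6/31)·16 + (2/31)·36 + (3/31)·100 + (3/31)·144 + (6/31)·196
     = 2375/31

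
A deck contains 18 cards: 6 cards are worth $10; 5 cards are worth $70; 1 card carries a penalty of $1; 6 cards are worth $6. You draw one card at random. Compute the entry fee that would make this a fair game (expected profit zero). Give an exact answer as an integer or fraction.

445/18 dollars

E[payout] = (6/18)·10 + (5/18)·70 + (1/18)·(-1) + (6/18)·6 = 445/18
Fair fee = E[payout] = 445/18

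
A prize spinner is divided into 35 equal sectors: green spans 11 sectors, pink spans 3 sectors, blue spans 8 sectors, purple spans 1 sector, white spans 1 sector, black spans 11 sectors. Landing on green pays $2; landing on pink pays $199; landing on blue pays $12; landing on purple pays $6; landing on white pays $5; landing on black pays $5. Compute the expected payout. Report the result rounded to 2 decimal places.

E[payout] = (11/35)·2 + (3/35)·199 + (8/35)·12 + (1/35)·6 + (1/35)·5 + (11/35)·5 = 781/35
≈ $22.31

$22.31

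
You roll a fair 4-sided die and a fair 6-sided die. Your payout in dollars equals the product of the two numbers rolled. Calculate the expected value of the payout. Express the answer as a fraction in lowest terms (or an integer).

Distribution of the product of the two numbers rolled: 1 w.p. 1/24, 2 w.p. 1/12, 3 w.p. 1/12, 4 w.p. 1/8, 5 w.p. 1/24, 6 w.p. 1/8, …
E[payout] = (1/24)·1 + (1/12)·2 + (1/12)·3 + (1/8)·4 + (1/24)·5 + (1/8)·6 + (1/12)·8 + (1/24)·9 + (1/24)·10 + (1/8)·12 + (1/24)·15 + (1/24)·16 + (1/24)·18 + (1/24)·20 + (1/24)·24 = 35/4

35/4 dollars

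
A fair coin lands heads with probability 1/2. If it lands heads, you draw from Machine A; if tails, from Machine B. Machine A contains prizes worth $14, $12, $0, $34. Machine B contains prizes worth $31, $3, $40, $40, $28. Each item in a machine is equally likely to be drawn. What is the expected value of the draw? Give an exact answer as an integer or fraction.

E[X | Machine A] = (14 + 12 + 0 + 34)/4 = 15
E[X | Machine B] = (31 + 3 + 40 + 40 + 28)/5 = 142/5
E[X] = (1/2)·15 + (1/2)·142/5 = 217/10

217/10 dollars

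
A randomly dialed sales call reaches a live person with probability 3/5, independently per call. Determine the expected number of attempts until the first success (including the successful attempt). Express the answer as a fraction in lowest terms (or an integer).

5/3

For a geometric distribution, E[trials] = 1/p = 1/(3/5) = 5/3.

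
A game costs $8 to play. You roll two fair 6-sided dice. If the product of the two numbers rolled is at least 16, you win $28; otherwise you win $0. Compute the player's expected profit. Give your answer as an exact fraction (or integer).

E[payout] = (25/36)·0 + (11/36)·28 = 77/9
Expected profit = 77/9 − 8 = 5/9

5/9 dollars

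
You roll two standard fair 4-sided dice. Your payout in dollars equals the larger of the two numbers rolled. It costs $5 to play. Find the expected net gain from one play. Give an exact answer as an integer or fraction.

-15/8 dollars

Distribution of the larger of the two numbers rolled: 1 w.p. 1/16, 2 w.p. 3/16, 3 w.p. 5/16, 4 w.p. 7/16
E[payout] = (1/16)·1 + (3/16)·2 + (5/16)·3 + (7/16)·4 = 25/8
Expected profit = 25/8 − 5 = -15/8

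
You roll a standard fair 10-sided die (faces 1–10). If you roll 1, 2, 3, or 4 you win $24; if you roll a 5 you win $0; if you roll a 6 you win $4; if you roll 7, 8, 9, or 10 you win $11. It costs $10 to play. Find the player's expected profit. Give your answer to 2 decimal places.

$4.40

E[payout] = (1/10)·0 + (1/10)·4 + (2/5)·11 + (2/5)·24 = 72/5
Expected profit = 72/5 − 10 = 22/5 ≈ $4.40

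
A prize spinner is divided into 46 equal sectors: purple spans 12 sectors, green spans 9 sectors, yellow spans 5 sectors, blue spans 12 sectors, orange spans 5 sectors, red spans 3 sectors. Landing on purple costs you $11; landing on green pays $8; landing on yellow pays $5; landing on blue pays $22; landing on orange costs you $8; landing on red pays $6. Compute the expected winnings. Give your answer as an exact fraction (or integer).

9/2 dollars

E[payout] = (12/46)·(-11) + (9/46)·8 + (5/46)·5 + (12/46)·22 + (5/46)·(-8) + (3/46)·6 = 9/2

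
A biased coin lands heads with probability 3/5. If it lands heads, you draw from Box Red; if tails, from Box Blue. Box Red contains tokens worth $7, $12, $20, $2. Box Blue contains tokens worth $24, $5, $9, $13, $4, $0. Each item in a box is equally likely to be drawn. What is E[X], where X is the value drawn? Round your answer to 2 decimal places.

$9.82

E[X | Box Red] = (7 + 12 + 20 + 2)/4 = 41/4
E[X | Box Blue] = (24 + 5 + 9 + 13 + 4 + 0)/6 = 55/6
E[X] = (3/5)·41/4 + (2/5)·55/6 = 589/60 ≈ 9.82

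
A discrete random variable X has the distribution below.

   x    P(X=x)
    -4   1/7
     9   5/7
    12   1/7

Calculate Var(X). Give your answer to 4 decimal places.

E[X] = (1/7)·(-4) + (5/7)·9 + (1/7)·12 = 53/7
E[X²] = (1/7)·16 + (5/7)·81 + (1/7)·144 = 565/7
Var(X) = 565/7 − (53/7)² = 1146/49 ≈ 23.3878

23.3878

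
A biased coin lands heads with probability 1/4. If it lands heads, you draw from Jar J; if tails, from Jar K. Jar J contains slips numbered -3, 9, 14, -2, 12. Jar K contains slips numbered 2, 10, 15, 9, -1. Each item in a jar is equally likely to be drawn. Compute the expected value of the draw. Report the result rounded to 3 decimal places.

6.750

E[X | Jar J] = (-3 + 9 + 14 − 2 + 12)/5 = 6
E[X | Jar K] = (2 + 10 + 15 + 9 − 1)/5 = 7
E[X] = (1/4)·6 + (3/4)·7 = 27/4 ≈ 6.750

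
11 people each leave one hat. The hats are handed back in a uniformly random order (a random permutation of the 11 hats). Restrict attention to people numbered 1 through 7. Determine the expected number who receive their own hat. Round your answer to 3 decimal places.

0.636

Let Xᵢ = 1 if person i gets their own hat. For each i, P(Xᵢ=1) = 1/11.
By linearity of expectation, E[X₁+…+X_7] = 7·(1/11) = 7/11.
≈ 0.636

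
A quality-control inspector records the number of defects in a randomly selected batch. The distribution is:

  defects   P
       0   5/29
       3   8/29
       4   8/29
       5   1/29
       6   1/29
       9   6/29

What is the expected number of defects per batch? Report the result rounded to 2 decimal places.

E[X] = (5/29)·0 + (8/29)·3 + (8/29)·4 + (1/29)·5 + (1/29)·6 + (6/29)·9
     = 121/29 ≈ 4.17

4.17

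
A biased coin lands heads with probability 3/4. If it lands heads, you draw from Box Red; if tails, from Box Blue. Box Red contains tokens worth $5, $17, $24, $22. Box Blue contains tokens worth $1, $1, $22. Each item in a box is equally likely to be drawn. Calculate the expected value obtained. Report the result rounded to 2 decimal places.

E[X | Box Red] = (5 + 17 + 24 + 22)/4 = 17
E[X | Box Blue] = (1 + 1 + 22)/3 = 8
E[X] = (3/4)·17 + (1/4)·8 = 59/4 ≈ 14.75

$14.75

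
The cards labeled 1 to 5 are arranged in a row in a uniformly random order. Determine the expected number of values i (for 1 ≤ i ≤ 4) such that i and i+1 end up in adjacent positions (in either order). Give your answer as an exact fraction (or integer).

For each i ∈ {1,…,4}, let Xᵢ = 1 if i and i+1 are adjacent. P(Xᵢ=1) = 2·(5−1)!/5! = 2/5.
By linearity, E[ΣXᵢ] = (4)·(2/5) = 8/5.

8/5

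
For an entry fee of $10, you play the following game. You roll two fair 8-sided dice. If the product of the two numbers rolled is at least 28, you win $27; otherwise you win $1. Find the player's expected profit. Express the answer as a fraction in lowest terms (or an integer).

-41/32 dollars

E[payout] = (45/64)·1 + (19/64)·27 = 279/32
Expected profit = 279/32 − 10 = -41/32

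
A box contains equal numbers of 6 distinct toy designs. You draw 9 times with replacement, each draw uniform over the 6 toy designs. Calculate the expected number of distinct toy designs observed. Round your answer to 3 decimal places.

4.837

Let Xⱼ=1 if type j appears at least once. P(Xⱼ=1) = 1 − ((6−1)/6)^9 = 8124571/10077696.
E[#distinct] = 6·8124571/10077696 = 8124571/1679616.
≈ 4.837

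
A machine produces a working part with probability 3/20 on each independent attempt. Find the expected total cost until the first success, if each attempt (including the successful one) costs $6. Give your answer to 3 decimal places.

E[#attempts] = 1/p = 20/3; E[cost] = 6·20/3 = 40.
≈ 40.000

$40.000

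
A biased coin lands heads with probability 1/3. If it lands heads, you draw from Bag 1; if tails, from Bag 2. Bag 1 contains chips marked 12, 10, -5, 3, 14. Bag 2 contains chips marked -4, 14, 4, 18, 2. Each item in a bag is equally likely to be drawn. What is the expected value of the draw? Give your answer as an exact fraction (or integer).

34/5

E[X | Bag 1] = (12 + 10 − 5 + 3 + 14)/5 = 34/5
E[X | Bag 2] = (-4 + 14 + 4 + 18 + 2)/5 = 34/5
E[X] = (1/3)·34/5 + (2/3)·34/5 = 34/5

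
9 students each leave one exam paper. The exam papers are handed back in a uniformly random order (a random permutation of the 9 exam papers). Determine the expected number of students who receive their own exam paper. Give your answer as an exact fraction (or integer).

Let Xᵢ = 1 if person i gets their own exam paper. For each i, P(Xᵢ=1) = 1/9.
By linearity of expectation, E[X₁+…+X_9] = 9·(1/9) = 1.

1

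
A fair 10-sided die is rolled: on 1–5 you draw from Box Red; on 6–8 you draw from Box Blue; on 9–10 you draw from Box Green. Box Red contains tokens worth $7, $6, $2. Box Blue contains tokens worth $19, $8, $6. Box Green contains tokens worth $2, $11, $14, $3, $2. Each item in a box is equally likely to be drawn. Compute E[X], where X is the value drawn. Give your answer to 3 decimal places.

E[X | Box Red] = (7 + 6 + 2)/3 = 5
E[X | Box Blue] = (19 + 8 + 6)/3 = 11
E[X | Box Green] = (2 + 11 + 14 + 3 + 2)/5 = 32/5
E[X] = (1/2)·5 + (3/10)·11 + (1/5)·32/5 = 177/25 ≈ 7.080

$7.080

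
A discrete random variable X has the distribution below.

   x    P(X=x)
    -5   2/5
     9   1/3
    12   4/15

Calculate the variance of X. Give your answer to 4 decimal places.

57.7600

E[X] = (2/5)·(-5) + (1/3)·9 + (4/15)·12 = 21/5
E[X²] = (2/5)·25 + (1/3)·81 + (4/15)·144 = 377/5
Var(X) = 377/5 − (21/5)² = 1444/25 ≈ 57.7600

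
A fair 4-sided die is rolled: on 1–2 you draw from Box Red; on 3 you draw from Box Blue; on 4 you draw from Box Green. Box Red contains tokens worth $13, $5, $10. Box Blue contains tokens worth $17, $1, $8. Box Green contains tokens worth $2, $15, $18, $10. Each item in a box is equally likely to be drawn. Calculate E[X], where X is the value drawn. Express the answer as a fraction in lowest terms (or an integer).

463/48 dollars

E[X | Box Red] = (13 + 5 + 10)/3 = 28/3
E[X | Box Blue] = (17 + 1 + 8)/3 = 26/3
E[X | Box Green] = (2 + 15 + 18 + 10)/4 = 45/4
E[X] = (1/2)·28/3 + (1/4)·26/3 + (1/4)·45/4 = 463/48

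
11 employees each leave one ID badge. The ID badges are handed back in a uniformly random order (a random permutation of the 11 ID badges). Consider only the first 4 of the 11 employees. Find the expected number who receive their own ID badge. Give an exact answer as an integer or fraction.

Let Xᵢ = 1 if person i gets their own ID badge. For each i, P(Xᵢ=1) = 1/11.
By linearity of expectation, E[X₁+…+X_4] = 4·(1/11) = 4/11.

4/11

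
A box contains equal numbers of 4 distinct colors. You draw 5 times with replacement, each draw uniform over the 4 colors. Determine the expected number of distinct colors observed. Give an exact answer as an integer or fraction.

Let Xⱼ=1 if type j appears at least once. P(Xⱼ=1) = 1 − ((4−1)/4)^5 = 781/1024.
E[#distinct] = 4·781/1024 = 781/256.

781/256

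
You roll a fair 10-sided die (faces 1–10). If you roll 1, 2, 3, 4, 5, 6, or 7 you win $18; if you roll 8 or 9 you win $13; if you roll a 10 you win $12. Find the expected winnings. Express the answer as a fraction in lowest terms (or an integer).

82/5 dollars

E[payout] = (1/10)·12 + (1/5)·13 + (7/10)·18 = 82/5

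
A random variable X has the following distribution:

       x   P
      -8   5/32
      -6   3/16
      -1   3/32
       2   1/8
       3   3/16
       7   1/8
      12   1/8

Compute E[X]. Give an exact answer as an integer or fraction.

23/32

E[X] = (5/32)·(-8) + (3/16)·(-6) + (3/32)·(-1) + (1/8)·2 + (3/16)·3 + (1/8)·7 + (1/8)·12
     = 23/32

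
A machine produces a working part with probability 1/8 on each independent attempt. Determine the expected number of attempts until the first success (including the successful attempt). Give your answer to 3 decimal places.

For a geometric distribution, E[trials] = 1/p = 1/(1/8) = 8.
≈ 8.000

8.000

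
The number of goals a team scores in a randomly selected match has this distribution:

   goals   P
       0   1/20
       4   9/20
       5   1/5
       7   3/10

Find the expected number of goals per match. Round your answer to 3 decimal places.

4.900

E[X] = (1/20)·0 + (9/20)·4 + (1/5)·5 + (3/10)·7
     = 49/10 ≈ 4.900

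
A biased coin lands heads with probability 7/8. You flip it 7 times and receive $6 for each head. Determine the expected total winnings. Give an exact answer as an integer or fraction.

E[#heads] = 7·7/8 = 49/8 (linearity over flips).
E[winnings] = 6·49/8 = 147/4.

147/4 dollars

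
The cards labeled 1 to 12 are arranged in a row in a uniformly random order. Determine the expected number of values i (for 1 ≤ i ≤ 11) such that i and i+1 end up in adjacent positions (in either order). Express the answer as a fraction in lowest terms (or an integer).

11/6

For each i ∈ {1,…,11}, let Xᵢ = 1 if i and i+1 are adjacent. P(Xᵢ=1) = 2·(12−1)!/12! = 2/12.
By linearity, E[ΣXᵢ] = (11)·(2/12) = 11/6.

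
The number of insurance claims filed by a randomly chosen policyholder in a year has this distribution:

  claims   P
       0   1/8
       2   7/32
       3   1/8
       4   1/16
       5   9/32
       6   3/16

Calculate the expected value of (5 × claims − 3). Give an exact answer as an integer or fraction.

E[5x-3] = (1/8)·(-3) + (7/32)·7 + (1/8)·12 + (1/16)·17 + (9/32)·22 + (3/16)·27
     = 479/32

479/32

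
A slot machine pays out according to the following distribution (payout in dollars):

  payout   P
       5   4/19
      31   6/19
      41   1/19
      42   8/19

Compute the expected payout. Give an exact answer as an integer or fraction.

583/19 dollars

E[X] = (4/19)·5 + (6/19)·31 + (1/19)·41 + (8/19)·42
     = 583/19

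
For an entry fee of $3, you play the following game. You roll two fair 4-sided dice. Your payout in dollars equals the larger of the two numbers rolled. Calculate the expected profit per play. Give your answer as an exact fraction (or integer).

1/8 dollars

Distribution of the larger of the two numbers rolled: 1 w.p. 1/16, 2 w.p. 3/16, 3 w.p. 5/16, 4 w.p. 7/16
E[payout] = (1/16)·1 + (3/16)·2 + (5/16)·3 + (7/16)·4 = 25/8
Expected profit = 25/8 − 3 = 1/8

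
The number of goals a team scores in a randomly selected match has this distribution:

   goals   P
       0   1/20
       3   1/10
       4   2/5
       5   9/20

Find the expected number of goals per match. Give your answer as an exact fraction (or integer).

E[X] = (1/20)·0 + (1/10)·3 + (2/5)·4 + (9/20)·5
     = 83/20

83/20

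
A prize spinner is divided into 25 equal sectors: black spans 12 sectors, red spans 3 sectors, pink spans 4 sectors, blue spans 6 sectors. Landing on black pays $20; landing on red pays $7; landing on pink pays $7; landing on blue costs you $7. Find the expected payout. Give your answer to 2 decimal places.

E[payout] = (12/25)·20 + (3/25)·7 + (4/25)·7 + (6/25)·(-7) = 247/25
≈ $9.88

$9.88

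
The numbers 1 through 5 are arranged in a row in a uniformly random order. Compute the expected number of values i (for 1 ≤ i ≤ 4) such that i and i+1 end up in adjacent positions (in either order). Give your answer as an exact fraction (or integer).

8/5

For each i ∈ {1,…,4}, let Xᵢ = 1 if i and i+1 are adjacent. P(Xᵢ=1) = 2·(5−1)!/5! = 2/5.
By linearity, E[ΣXᵢ] = (4)·(2/5) = 8/5.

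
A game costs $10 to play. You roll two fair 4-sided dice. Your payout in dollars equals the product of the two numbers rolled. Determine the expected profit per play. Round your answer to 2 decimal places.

Distribution of the product of the two numbers rolled: 1 w.p. 1/16, 2 w.p. 1/8, 3 w.p. 1/8, 4 w.p. 3/16, 6 w.p. 1/8, 8 w.p. 1/8, …
E[payout] = (1/16)·1 + (1/8)·2 + (1/8)·3 + (3/16)·4 + (1/8)·6 + (1/8)·8 + (1/16)·9 + (1/8)·12 + (1/16)·16 = 25/4
Expected profit = 25/4 − 10 = -15/4 ≈ -$3.75

-$3.75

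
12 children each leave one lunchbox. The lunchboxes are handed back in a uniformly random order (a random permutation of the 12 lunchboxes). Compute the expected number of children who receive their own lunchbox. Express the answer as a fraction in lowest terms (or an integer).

Let Xᵢ = 1 if person i gets their own lunchbox. For each i, P(Xᵢ=1) = 1/12.
By linearity of expectation, E[X₁+…+X_12] = 12·(1/12) = 1.

1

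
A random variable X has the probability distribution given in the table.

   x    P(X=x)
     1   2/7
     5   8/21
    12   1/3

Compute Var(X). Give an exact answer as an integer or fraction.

8594/441

E[X] = (2/7)·1 + (8/21)·5 + (1/3)·12 = 130/21
E[X²] = (2/7)·1 + (8/21)·25 + (1/3)·144 = 1214/21
Var(X) = 1214/21 − (130/21)² = 8594/441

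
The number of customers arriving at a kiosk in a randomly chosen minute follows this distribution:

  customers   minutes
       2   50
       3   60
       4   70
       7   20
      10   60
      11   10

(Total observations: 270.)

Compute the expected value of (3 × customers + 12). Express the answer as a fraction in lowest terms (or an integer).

Total = 270, so P(customers=2) = 50/270, etc.
E[3x+12] = (5/27)·18 + (2/9)·21 + (7/27)·24 + (2/27)·33 + (2/9)·42 + (1/27)·45
     = 83/3

83/3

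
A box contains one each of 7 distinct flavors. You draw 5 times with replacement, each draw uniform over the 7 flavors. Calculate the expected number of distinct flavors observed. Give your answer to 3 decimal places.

Let Xⱼ=1 if type j appears at least once. P(Xⱼ=1) = 1 − ((7−1)/7)^5 = 9031/16807.
E[#distinct] = 7·9031/16807 = 9031/2401.
≈ 3.761

3.761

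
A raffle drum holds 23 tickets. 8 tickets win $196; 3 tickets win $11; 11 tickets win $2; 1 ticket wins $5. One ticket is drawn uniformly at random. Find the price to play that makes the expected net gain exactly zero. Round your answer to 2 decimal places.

$70.78

E[payout] = (8/23)·196 + (3/23)·11 + (11/23)·2 + (1/23)·5 = 1628/23
Fair fee = E[payout] = 1628/23 ≈ $70.78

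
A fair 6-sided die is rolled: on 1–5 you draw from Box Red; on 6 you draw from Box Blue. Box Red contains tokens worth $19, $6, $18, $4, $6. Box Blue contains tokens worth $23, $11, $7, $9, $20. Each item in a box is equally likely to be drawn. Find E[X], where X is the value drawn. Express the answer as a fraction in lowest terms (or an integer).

E[X | Box Red] = (19 + 6 + 18 + 4 + 6)/5 = 53/5
E[X | Box Blue] = (23 + 11 + 7 + 9 + 20)/5 = 14
E[X] = (5/6)·53/5 + (1/6)·14 = 67/6

67/6 dollars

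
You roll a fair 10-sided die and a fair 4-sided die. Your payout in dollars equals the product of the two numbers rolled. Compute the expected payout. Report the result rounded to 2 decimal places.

$13.75

Distribution of the product of the two numbers rolled: 1 w.p. 1/40, 2 w.p. 1/20, 3 w.p. 1/20, 4 w.p. 3/40, 5 w.p. 1/40, 6 w.p. 3/40, …
E[payout] = (1/40)·1 + (1/20)·2 + (1/20)·3 + (3/40)·4 + (1/40)·5 + (3/40)·6 + (1/40)·7 + (3/40)·8 + (1/20)·9 + (1/20)·10 + (3/40)·12 + (1/40)·14 + (1/40)·15 + (1/20)·16 + (1/20)·18 + (1/20)·20 + (1/40)·21 + (1/20)·24 + (1/40)·27 + (1/40)·28 + (1/40)·30 + (1/40)·32 + (1/40)·36 + (1/40)·40 = 55/4
≈ $13.75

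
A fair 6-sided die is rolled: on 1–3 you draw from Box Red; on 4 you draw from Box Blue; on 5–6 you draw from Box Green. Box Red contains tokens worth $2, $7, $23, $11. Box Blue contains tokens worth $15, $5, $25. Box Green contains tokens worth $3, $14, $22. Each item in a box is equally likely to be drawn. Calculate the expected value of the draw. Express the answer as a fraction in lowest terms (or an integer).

E[X | Box Red] = (2 + 7 + 23 + 11)/4 = 43/4
E[X | Box Blue] = (15 + 5 + 25)/3 = 15
E[X | Box Green] = (3 + 14 + 22)/3 = 13
E[X] = (1/2)·43/4 + (1/6)·15 + (1/3)·13 = 293/24

293/24 dollars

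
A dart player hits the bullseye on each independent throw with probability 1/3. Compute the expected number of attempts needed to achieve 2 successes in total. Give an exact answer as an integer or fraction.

By linearity (sum of 2 independent geometric waits), E[trials] = 2/p = 2/(1/3) = 6.

6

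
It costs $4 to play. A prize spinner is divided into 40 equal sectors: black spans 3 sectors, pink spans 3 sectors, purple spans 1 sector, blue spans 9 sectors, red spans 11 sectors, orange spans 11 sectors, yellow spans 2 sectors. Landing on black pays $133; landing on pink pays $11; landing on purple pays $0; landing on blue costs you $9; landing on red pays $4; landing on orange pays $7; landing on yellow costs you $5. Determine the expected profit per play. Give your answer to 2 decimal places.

$7.55

E[payout] = (3/40)·133 + (3/40)·11 + (1/40)·0 + (9/40)·(-9) + (11/40)·4 + (11/40)·7 + (2/40)·(-5) = 231/20
Expected profit = 231/20 − 4 = 151/20 ≈ $7.55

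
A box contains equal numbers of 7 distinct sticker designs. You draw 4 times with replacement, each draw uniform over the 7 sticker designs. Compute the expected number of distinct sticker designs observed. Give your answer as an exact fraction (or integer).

1105/343

Let Xⱼ=1 if type j appears at least once. P(Xⱼ=1) = 1 − ((7−1)/7)^4 = 1105/2401.
E[#distinct] = 7·1105/2401 = 1105/343.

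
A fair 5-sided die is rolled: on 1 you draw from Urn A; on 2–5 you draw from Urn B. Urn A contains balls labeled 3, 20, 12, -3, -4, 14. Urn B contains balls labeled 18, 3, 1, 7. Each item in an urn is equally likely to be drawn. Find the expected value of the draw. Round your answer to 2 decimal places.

7.20

E[X | Urn A] = (3 + 20 + 12 − 3 − 4 + 14)/6 = 7
E[X | Urn B] = (18 + 3 + 1 + 7)/4 = 29/4
E[X] = (1/5)·7 + (4/5)·29/4 = 36/5 ≈ 7.20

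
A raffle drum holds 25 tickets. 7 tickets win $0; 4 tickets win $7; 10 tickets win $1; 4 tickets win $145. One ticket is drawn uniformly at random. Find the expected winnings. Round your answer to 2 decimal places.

$24.72

E[payout] = (7/25)·0 + (4/25)·7 + (10/25)·1 + (4/25)·145 = 618/25
≈ $24.72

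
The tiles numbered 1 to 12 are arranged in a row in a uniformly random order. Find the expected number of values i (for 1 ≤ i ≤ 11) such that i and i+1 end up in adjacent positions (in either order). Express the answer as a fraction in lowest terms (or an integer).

11/6

For each i ∈ {1,…,11}, let Xᵢ = 1 if i and i+1 are adjacent. P(Xᵢ=1) = 2·(12−1)!/12! = 2/12.
By linearity, E[ΣXᵢ] = (11)·(2/12) = 11/6.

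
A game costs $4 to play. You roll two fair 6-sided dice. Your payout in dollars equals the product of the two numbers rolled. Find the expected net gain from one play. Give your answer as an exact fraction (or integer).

Distribution of the product of the two numbers rolled: 1 w.p. 1/36, 2 w.p. 1/18, 3 w.p. 1/18, 4 w.p. 1/12, 5 w.p. 1/18, 6 w.p. 1/9, …
E[payout] = (1/36)·1 + (1/18)·2 + (1/18)·3 + (1/12)·4 + (1/18)·5 + (1/9)·6 + (1/18)·8 + (1/36)·9 + (1/18)·10 + (1/9)·12 + (1/18)·15 + (1/36)·16 + (1/18)·18 + (1/18)·20 + (1/18)·24 + (1/36)·25 + (1/18)·30 + (1/36)·36 = 49/4
Expected profit = 49/4 − 4 = 33/4

33/4 dollars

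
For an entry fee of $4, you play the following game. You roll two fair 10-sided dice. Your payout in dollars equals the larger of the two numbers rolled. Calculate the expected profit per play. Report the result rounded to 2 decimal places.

Distribution of the larger of the two numbers rolled: 1 w.p. 1/100, 2 w.p. 3/100, 3 w.p. 1/20, 4 w.p. 7/100, 5 w.p. 9/100, 6 w.p. 11/100, …
E[payout] = (1/100)·1 + (3/100)·2 + (1/20)·3 + (7/100)·4 + (9/100)·5 + (11/100)·6 + (13/100)·7 + (3/20)·8 + (17/100)·9 + (19/100)·10 = 143/20
Expected profit = 143/20 − 4 = 63/20 ≈ $3.15

$3.15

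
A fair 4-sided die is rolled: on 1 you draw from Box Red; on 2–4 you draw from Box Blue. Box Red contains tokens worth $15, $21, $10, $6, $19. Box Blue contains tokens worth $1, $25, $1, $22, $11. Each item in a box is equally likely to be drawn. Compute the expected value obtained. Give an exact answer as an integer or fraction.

251/20 dollars

E[X | Box Red] = (15 + 21 + 10 + 6 + 19)/5 = 71/5
E[X | Box Blue] = (1 + 25 + 1 + 22 + 11)/5 = 12
E[X] = (1/4)·71/5 + (3/4)·12 = 251/20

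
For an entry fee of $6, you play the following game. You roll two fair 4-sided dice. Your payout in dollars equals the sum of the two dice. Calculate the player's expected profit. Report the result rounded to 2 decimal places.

Distribution of the sum of the two dice: 2 w.p. 1/16, 3 w.p. 1/8, 4 w.p. 3/16, 5 w.p. 1/4, 6 w.p. 3/16, 7 w.p. 1/8, …
E[payout] = (1/16)·2 + (1/8)·3 + (3/16)·4 + (1/4)·5 + (3/16)·6 + (1/8)·7 + (1/16)·8 = 5
Expected profit = 5 − 6 = -1 ≈ -$1.00

-$1.00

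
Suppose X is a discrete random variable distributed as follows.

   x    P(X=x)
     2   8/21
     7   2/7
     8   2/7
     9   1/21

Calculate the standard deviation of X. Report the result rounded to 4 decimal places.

E[X] = 115/21, E[X²] = 113/3
Var(X) = E[X²] − (E[X])² = 113/3 − 13225/441 = 3386/441
SD(X) = √(3386/441) ≈ 2.7709

2.7709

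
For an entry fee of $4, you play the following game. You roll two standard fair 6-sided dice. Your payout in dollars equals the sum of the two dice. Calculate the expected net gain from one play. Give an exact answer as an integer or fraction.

$3

Distribution of the sum of the two dice: 2 w.p. 1/36, 3 w.p. 1/18, 4 w.p. 1/12, 5 w.p. 1/9, 6 w.p. 5/36, 7 w.p. 1/6, …
E[payout] = (1/36)·2 + (1/18)·3 + (1/12)·4 + (1/9)·5 + (5/36)·6 + (1/6)·7 + (5/36)·8 + (1/9)·9 + (1/12)·10 + (1/18)·11 + (1/36)·12 = 7
Expected profit = 7 − 4 = 3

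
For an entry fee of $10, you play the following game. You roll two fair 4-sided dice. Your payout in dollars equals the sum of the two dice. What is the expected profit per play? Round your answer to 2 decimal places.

-$5.00

Distribution of the sum of the two dice: 2 w.p. 1/16, 3 w.p. 1/8, 4 w.p. 3/16, 5 w.p. 1/4, 6 w.p. 3/16, 7 w.p. 1/8, …
E[payout] = (1/16)·2 + (1/8)·3 + (3/16)·4 + (1/4)·5 + (3/16)·6 + (1/8)·7 + (1/16)·8 = 5
Expected profit = 5 − 10 = -5 ≈ -$5.00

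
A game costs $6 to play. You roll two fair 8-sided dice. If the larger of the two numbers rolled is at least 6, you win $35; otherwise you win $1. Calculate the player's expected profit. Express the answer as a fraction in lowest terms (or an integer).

503/32 dollars

E[payout] = (25/64)·1 + (39/64)·35 = 695/32
Expected profit = 695/32 − 6 = 503/32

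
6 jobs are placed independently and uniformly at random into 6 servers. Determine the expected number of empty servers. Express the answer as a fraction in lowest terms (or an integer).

15625/7776

Let Xⱼ=1 if server j is empty. P(Xⱼ=1) = ((6-1)/6)^6 = 15625/46656.
By linearity, E[#empty] = 6·15625/46656 = 15625/7776.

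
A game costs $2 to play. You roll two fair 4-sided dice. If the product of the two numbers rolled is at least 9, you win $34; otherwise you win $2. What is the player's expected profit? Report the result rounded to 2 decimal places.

$8.00

E[payout] = (3/4)·2 + (1/4)·34 = 10
Expected profit = 10 − 2 = 8 ≈ $8.00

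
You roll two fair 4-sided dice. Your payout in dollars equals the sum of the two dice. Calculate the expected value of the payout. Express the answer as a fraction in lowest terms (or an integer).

$5

Distribution of the sum of the two dice: 2 w.p. 1/16, 3 w.p. 1/8, 4 w.p. 3/16, 5 w.p. 1/4, 6 w.p. 3/16, 7 w.p. 1/8, …
E[payout] = (1/16)·2 + (1/8)·3 + (3/16)·4 + (1/4)·5 + (3/16)·6 + (1/8)·7 + (1/16)·8 = 5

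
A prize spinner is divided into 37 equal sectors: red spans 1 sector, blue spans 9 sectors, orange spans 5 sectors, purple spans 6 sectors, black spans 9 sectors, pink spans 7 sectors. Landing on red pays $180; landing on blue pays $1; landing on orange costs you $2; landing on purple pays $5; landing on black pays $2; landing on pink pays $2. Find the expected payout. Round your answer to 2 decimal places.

$6.51

E[payout] = (1/37)·180 + (9/37)·1 + (5/37)·(-2) + (6/37)·5 + (9/37)·2 + (7/37)·2 = 241/37
≈ $6.51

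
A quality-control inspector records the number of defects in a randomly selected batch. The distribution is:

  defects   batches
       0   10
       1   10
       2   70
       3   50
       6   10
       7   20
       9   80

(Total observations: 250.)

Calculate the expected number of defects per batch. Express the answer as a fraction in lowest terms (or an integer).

122/25

Total = 250, so P(defects=0) = 10/250, etc.
E[X] = (1/25)·0 + (1/25)·1 + (7/25)·2 + (1/5)·3 + (1/25)·6 + (2/25)·7 + (8/25)·9
     = 122/25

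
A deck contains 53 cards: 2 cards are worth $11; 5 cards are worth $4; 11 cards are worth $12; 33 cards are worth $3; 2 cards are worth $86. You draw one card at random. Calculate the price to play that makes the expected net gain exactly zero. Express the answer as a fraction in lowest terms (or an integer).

E[payout] = (2/53)·11 + (5/53)·4 + (11/53)·12 + (33/53)·3 + (2/53)·86 = 445/53
Fair fee = E[payout] = 445/53

445/53 dollars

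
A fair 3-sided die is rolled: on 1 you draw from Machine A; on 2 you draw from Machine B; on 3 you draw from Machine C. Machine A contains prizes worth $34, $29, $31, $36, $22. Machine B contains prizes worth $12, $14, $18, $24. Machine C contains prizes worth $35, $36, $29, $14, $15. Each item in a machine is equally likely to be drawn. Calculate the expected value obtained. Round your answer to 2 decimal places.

$24.40

E[X | Machine A] = (34 + 29 + 31 + 36 + 22)/5 = 152/5
E[X | Machine B] = (12 + 14 + 18 + 24)/4 = 17
E[X | Machine C] = (35 + 36 + 29 + 14 + 15)/5 = 129/5
E[X] = (1/3)·152/5 + (1/3)·17 + (1/3)·129/5 = 122/5 ≈ 24.40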